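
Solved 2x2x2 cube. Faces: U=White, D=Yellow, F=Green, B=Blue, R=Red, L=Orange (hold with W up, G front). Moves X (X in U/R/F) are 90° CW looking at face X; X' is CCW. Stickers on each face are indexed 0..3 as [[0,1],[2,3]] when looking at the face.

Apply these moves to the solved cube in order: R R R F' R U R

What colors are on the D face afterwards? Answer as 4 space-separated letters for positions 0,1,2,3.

Answer: O B Y O

Derivation:
After move 1 (R): R=RRRR U=WGWG F=GYGY D=YBYB B=WBWB
After move 2 (R): R=RRRR U=WYWY F=GBGB D=YWYW B=GBGB
After move 3 (R): R=RRRR U=WBWB F=GWGW D=YGYG B=YBYB
After move 4 (F'): F=WWGG U=WBRR R=GRYR D=OOYG L=OBOW
After move 5 (R): R=YGRR U=WWRG F=WOGG D=OYYY B=RBBB
After move 6 (U): U=RWGW F=YGGG R=RBRR B=OBBB L=WOOW
After move 7 (R): R=RRRB U=RGGG F=YYGY D=OBYO B=WBWB
Query: D face = OBYO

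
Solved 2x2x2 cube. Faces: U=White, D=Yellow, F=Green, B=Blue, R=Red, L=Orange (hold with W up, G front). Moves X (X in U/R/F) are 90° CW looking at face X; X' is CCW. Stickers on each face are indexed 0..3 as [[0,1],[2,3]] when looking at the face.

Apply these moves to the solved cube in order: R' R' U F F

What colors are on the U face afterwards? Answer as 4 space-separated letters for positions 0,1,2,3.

After move 1 (R'): R=RRRR U=WBWB F=GWGW D=YGYG B=YBYB
After move 2 (R'): R=RRRR U=WYWY F=GBGB D=YWYW B=GBGB
After move 3 (U): U=WWYY F=RRGB R=GBRR B=OOGB L=GBOO
After move 4 (F): F=GRBR U=WWOB R=YBYR D=RGYW L=GYOW
After move 5 (F): F=BGRR U=WWWY R=OBBR D=YYYW L=GROG
Query: U face = WWWY

Answer: W W W Y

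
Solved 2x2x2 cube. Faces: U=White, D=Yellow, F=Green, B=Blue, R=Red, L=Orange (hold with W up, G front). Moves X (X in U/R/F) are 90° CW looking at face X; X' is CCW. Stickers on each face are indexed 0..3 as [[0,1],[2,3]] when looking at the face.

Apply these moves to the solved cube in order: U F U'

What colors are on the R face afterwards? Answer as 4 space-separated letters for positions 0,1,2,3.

After move 1 (U): U=WWWW F=RRGG R=BBRR B=OOBB L=GGOO
After move 2 (F): F=GRGR U=WWOG R=WBWR D=RBYY L=GYOY
After move 3 (U'): U=WGWO F=GYGR R=GRWR B=WBBB L=OOOY
Query: R face = GRWR

Answer: G R W R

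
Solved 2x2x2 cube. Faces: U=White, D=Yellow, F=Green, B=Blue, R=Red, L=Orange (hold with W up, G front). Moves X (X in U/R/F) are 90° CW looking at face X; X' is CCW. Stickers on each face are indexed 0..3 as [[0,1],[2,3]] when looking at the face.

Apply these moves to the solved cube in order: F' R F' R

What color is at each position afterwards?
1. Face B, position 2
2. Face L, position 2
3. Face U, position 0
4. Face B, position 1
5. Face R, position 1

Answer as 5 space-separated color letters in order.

Answer: G O W B B

Derivation:
After move 1 (F'): F=GGGG U=WWRR R=YRYR D=OOYY L=OWOW
After move 2 (R): R=YYRR U=WGRG F=GOGY D=OBYB B=RBWB
After move 3 (F'): F=OYGG U=WGYR R=BYOR D=WWYB L=OGOR
After move 4 (R): R=OBRY U=WYYG F=OWGB D=WWYR B=RBGB
Query 1: B[2] = G
Query 2: L[2] = O
Query 3: U[0] = W
Query 4: B[1] = B
Query 5: R[1] = B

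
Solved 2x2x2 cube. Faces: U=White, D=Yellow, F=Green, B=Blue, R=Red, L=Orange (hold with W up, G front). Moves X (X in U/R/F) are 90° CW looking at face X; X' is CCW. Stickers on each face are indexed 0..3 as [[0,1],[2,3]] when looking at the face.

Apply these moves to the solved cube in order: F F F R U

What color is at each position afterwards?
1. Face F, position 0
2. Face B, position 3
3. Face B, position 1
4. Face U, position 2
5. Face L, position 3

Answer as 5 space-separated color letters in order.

After move 1 (F): F=GGGG U=WWOO R=WRWR D=RRYY L=OYOY
After move 2 (F): F=GGGG U=WWYY R=OROR D=WWYY L=OROR
After move 3 (F): F=GGGG U=WWRR R=YRYR D=OOYY L=OWOW
After move 4 (R): R=YYRR U=WGRG F=GOGY D=OBYB B=RBWB
After move 5 (U): U=RWGG F=YYGY R=RBRR B=OWWB L=GOOW
Query 1: F[0] = Y
Query 2: B[3] = B
Query 3: B[1] = W
Query 4: U[2] = G
Query 5: L[3] = W

Answer: Y B W G W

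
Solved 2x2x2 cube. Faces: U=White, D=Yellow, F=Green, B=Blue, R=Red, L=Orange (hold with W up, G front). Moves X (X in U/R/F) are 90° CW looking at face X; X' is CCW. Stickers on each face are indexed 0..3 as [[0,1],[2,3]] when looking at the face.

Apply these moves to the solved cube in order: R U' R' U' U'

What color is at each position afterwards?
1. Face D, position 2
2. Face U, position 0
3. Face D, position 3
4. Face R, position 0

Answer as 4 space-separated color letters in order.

After move 1 (R): R=RRRR U=WGWG F=GYGY D=YBYB B=WBWB
After move 2 (U'): U=GGWW F=OOGY R=GYRR B=RRWB L=WBOO
After move 3 (R'): R=YRGR U=GWWR F=OGGW D=YOYY B=BRBB
After move 4 (U'): U=WRGW F=WBGW R=OGGR B=YRBB L=BROO
After move 5 (U'): U=RWWG F=BRGW R=WBGR B=OGBB L=YROO
Query 1: D[2] = Y
Query 2: U[0] = R
Query 3: D[3] = Y
Query 4: R[0] = W

Answer: Y R Y W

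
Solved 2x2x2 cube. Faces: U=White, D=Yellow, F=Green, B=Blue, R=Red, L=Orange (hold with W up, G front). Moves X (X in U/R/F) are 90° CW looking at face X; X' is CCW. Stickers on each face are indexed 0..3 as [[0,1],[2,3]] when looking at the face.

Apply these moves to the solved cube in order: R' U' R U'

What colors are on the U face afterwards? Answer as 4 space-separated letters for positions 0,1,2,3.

Answer: O W B W

Derivation:
After move 1 (R'): R=RRRR U=WBWB F=GWGW D=YGYG B=YBYB
After move 2 (U'): U=BBWW F=OOGW R=GWRR B=RRYB L=YBOO
After move 3 (R): R=RGRW U=BOWW F=OGGG D=YYYR B=WRBB
After move 4 (U'): U=OWBW F=YBGG R=OGRW B=RGBB L=WROO
Query: U face = OWBW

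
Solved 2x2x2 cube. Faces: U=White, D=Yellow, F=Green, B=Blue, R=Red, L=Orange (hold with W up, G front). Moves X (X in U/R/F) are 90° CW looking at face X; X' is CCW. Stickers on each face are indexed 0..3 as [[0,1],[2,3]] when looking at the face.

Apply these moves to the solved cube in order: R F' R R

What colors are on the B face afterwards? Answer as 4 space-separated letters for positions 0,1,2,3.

Answer: G B Y B

Derivation:
After move 1 (R): R=RRRR U=WGWG F=GYGY D=YBYB B=WBWB
After move 2 (F'): F=YYGG U=WGRR R=BRYR D=OOYB L=OGOW
After move 3 (R): R=YBRR U=WYRG F=YOGB D=OWYW B=RBGB
After move 4 (R): R=RYRB U=WORB F=YWGW D=OGYR B=GBYB
Query: B face = GBYB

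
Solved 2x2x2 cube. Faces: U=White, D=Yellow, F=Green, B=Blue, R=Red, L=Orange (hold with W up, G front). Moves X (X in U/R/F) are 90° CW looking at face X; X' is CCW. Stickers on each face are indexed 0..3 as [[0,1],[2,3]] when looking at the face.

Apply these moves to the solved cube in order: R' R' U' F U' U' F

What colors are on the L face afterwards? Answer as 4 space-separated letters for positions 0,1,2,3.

After move 1 (R'): R=RRRR U=WBWB F=GWGW D=YGYG B=YBYB
After move 2 (R'): R=RRRR U=WYWY F=GBGB D=YWYW B=GBGB
After move 3 (U'): U=YYWW F=OOGB R=GBRR B=RRGB L=GBOO
After move 4 (F): F=GOBO U=YYOB R=WBWR D=RGYW L=GYOW
After move 5 (U'): U=YBYO F=GYBO R=GOWR B=WBGB L=RROW
After move 6 (U'): U=BOYY F=RRBO R=GYWR B=GOGB L=WBOW
After move 7 (F): F=BROR U=BOWB R=YYYR D=WGYW L=WROG
Query: L face = WROG

Answer: W R O G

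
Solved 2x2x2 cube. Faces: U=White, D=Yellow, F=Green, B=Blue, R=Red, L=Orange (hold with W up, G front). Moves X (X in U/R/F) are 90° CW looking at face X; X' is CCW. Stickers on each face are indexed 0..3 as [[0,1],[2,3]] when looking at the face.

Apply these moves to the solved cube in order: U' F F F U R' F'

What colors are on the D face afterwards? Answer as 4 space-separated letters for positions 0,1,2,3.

After move 1 (U'): U=WWWW F=OOGG R=GGRR B=RRBB L=BBOO
After move 2 (F): F=GOGO U=WWOB R=WGWR D=RGYY L=BYOY
After move 3 (F): F=GGOO U=WWYY R=OGBR D=WWYY L=BROG
After move 4 (F): F=OGOG U=WWGR R=YGYR D=BOYY L=BWOW
After move 5 (U): U=GWRW F=YGOG R=RRYR B=BWBB L=OGOW
After move 6 (R'): R=RRRY U=GBRB F=YWOW D=BGYG B=YWOB
After move 7 (F'): F=WWYO U=GBRR R=GRBY D=GWYG L=OBOR
Query: D face = GWYG

Answer: G W Y G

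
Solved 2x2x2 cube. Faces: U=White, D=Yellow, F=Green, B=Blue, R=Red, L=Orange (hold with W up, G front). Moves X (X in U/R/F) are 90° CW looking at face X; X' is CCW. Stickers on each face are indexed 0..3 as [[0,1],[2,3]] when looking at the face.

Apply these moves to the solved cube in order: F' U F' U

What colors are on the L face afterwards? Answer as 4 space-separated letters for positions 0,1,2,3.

Answer: R G O R

Derivation:
After move 1 (F'): F=GGGG U=WWRR R=YRYR D=OOYY L=OWOW
After move 2 (U): U=RWRW F=YRGG R=BBYR B=OWBB L=GGOW
After move 3 (F'): F=RGYG U=RWBY R=OBOR D=GWYY L=GWOR
After move 4 (U): U=BRYW F=OBYG R=OWOR B=GWBB L=RGOR
Query: L face = RGOR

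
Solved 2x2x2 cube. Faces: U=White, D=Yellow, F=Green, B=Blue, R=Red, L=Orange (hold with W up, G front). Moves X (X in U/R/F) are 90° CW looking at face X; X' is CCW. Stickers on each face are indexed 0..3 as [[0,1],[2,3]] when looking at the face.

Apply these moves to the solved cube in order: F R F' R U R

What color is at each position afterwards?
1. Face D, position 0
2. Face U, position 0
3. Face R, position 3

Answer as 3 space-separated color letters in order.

Answer: Y W B

Derivation:
After move 1 (F): F=GGGG U=WWOO R=WRWR D=RRYY L=OYOY
After move 2 (R): R=WWRR U=WGOG F=GRGY D=RBYB B=OBWB
After move 3 (F'): F=RYGG U=WGWR R=BWRR D=YYYB L=OGOO
After move 4 (R): R=RBRW U=WYWG F=RYGB D=YWYO B=RBGB
After move 5 (U): U=WWGY F=RBGB R=RBRW B=OGGB L=RYOO
After move 6 (R): R=RRWB U=WBGB F=RWGO D=YGYO B=YGWB
Query 1: D[0] = Y
Query 2: U[0] = W
Query 3: R[3] = B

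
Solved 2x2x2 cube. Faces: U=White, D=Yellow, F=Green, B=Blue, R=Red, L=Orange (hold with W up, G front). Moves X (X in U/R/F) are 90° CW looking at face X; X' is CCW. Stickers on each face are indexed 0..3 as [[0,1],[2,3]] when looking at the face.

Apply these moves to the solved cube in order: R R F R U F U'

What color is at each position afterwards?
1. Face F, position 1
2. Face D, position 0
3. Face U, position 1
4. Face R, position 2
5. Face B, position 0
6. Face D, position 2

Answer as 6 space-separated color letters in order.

After move 1 (R): R=RRRR U=WGWG F=GYGY D=YBYB B=WBWB
After move 2 (R): R=RRRR U=WYWY F=GBGB D=YWYW B=GBGB
After move 3 (F): F=GGBB U=WYOO R=WRYR D=RRYW L=OYOW
After move 4 (R): R=YWRR U=WGOB F=GRBW D=RGYG B=OBYB
After move 5 (U): U=OWBG F=YWBW R=OBRR B=OYYB L=GROW
After move 6 (F): F=BYWW U=OWWR R=BBGR D=ROYG L=GROG
After move 7 (U'): U=WROW F=GRWW R=BYGR B=BBYB L=OYOG
Query 1: F[1] = R
Query 2: D[0] = R
Query 3: U[1] = R
Query 4: R[2] = G
Query 5: B[0] = B
Query 6: D[2] = Y

Answer: R R R G B Y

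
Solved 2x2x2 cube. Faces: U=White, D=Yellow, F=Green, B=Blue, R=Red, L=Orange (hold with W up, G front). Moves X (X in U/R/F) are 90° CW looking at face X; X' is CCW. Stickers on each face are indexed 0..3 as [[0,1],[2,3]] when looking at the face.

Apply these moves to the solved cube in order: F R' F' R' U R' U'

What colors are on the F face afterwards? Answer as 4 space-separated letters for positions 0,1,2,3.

After move 1 (F): F=GGGG U=WWOO R=WRWR D=RRYY L=OYOY
After move 2 (R'): R=RRWW U=WBOB F=GWGO D=RGYG B=YBRB
After move 3 (F'): F=WOGG U=WBRW R=GRRW D=YYYG L=OBOO
After move 4 (R'): R=RWGR U=WRRY F=WBGW D=YOYG B=GBYB
After move 5 (U): U=RWYR F=RWGW R=GBGR B=OBYB L=WBOO
After move 6 (R'): R=BRGG U=RYYO F=RWGR D=YWYW B=GBOB
After move 7 (U'): U=YORY F=WBGR R=RWGG B=BROB L=GBOO
Query: F face = WBGR

Answer: W B G R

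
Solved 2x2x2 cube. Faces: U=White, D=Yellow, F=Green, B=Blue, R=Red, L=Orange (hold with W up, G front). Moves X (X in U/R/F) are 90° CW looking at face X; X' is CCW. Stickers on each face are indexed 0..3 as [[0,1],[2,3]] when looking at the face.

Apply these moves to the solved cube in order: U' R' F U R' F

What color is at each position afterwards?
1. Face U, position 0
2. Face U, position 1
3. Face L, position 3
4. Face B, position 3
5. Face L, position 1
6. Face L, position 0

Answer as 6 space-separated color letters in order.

After move 1 (U'): U=WWWW F=OOGG R=GGRR B=RRBB L=BBOO
After move 2 (R'): R=GRGR U=WBWR F=OWGW D=YOYG B=YRYB
After move 3 (F): F=GOWW U=WBOB R=WRRR D=GGYG L=BYOO
After move 4 (U): U=OWBB F=WRWW R=YRRR B=BYYB L=GOOO
After move 5 (R'): R=RRYR U=OYBB F=WWWB D=GRYW B=GYGB
After move 6 (F): F=WWBW U=OYOO R=BRBR D=YRYW L=GGOR
Query 1: U[0] = O
Query 2: U[1] = Y
Query 3: L[3] = R
Query 4: B[3] = B
Query 5: L[1] = G
Query 6: L[0] = G

Answer: O Y R B G G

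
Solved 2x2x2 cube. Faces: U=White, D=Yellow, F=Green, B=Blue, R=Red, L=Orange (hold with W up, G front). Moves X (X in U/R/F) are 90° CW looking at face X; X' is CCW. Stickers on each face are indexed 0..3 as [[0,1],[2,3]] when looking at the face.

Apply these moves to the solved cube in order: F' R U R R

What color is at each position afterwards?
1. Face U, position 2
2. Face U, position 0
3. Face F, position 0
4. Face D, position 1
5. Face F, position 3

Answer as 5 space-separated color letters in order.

After move 1 (F'): F=GGGG U=WWRR R=YRYR D=OOYY L=OWOW
After move 2 (R): R=YYRR U=WGRG F=GOGY D=OBYB B=RBWB
After move 3 (U): U=RWGG F=YYGY R=RBRR B=OWWB L=GOOW
After move 4 (R): R=RRRB U=RYGY F=YBGB D=OWYO B=GWWB
After move 5 (R): R=RRBR U=RBGB F=YWGO D=OWYG B=YWYB
Query 1: U[2] = G
Query 2: U[0] = R
Query 3: F[0] = Y
Query 4: D[1] = W
Query 5: F[3] = O

Answer: G R Y W O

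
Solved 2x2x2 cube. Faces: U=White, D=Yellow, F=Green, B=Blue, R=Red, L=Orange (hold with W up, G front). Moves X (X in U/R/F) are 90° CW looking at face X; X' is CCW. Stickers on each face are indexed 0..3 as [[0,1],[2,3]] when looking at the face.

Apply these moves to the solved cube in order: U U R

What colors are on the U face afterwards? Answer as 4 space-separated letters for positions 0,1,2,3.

Answer: W B W G

Derivation:
After move 1 (U): U=WWWW F=RRGG R=BBRR B=OOBB L=GGOO
After move 2 (U): U=WWWW F=BBGG R=OORR B=GGBB L=RROO
After move 3 (R): R=RORO U=WBWG F=BYGY D=YBYG B=WGWB
Query: U face = WBWG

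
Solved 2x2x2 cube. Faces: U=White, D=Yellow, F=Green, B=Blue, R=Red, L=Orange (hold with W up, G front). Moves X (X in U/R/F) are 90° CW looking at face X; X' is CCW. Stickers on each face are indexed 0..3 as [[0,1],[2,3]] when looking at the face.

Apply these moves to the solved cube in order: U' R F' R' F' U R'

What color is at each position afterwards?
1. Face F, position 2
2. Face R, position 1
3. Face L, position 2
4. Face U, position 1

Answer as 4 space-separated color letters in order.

Answer: Y Y O O

Derivation:
After move 1 (U'): U=WWWW F=OOGG R=GGRR B=RRBB L=BBOO
After move 2 (R): R=RGRG U=WOWG F=OYGY D=YBYR B=WRWB
After move 3 (F'): F=YYOG U=WORR R=BGYG D=BOYR L=BGOW
After move 4 (R'): R=GGBY U=WWRW F=YOOR D=BYYG B=RROB
After move 5 (F'): F=ORYO U=WWGB R=YGBY D=GWYG L=BWOR
After move 6 (U): U=GWBW F=YGYO R=RRBY B=BWOB L=OROR
After move 7 (R'): R=RYRB U=GOBB F=YWYW D=GGYO B=GWWB
Query 1: F[2] = Y
Query 2: R[1] = Y
Query 3: L[2] = O
Query 4: U[1] = O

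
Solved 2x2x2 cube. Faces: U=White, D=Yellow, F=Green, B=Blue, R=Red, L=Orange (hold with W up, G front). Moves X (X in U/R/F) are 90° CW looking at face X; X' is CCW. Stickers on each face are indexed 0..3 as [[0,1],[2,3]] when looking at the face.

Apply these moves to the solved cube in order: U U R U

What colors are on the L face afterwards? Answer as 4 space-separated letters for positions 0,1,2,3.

Answer: B Y O O

Derivation:
After move 1 (U): U=WWWW F=RRGG R=BBRR B=OOBB L=GGOO
After move 2 (U): U=WWWW F=BBGG R=OORR B=GGBB L=RROO
After move 3 (R): R=RORO U=WBWG F=BYGY D=YBYG B=WGWB
After move 4 (U): U=WWGB F=ROGY R=WGRO B=RRWB L=BYOO
Query: L face = BYOO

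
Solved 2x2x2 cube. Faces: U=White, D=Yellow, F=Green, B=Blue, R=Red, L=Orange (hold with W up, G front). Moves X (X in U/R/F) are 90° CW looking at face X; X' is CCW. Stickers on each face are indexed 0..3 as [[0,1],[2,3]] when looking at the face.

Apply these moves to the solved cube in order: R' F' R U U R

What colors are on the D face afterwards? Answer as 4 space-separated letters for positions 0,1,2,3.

After move 1 (R'): R=RRRR U=WBWB F=GWGW D=YGYG B=YBYB
After move 2 (F'): F=WWGG U=WBRR R=GRYR D=OOYG L=OBOW
After move 3 (R): R=YGRR U=WWRG F=WOGG D=OYYY B=RBBB
After move 4 (U): U=RWGW F=YGGG R=RBRR B=OBBB L=WOOW
After move 5 (U): U=GRWW F=RBGG R=OBRR B=WOBB L=YGOW
After move 6 (R): R=RORB U=GBWG F=RYGY D=OBYW B=WORB
Query: D face = OBYW

Answer: O B Y W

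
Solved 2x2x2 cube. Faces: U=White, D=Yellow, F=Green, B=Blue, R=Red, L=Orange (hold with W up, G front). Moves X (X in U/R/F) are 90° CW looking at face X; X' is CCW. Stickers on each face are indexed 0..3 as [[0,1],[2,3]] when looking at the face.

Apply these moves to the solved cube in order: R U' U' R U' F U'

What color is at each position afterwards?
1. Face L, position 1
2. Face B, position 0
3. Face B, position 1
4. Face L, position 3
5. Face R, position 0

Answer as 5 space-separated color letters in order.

After move 1 (R): R=RRRR U=WGWG F=GYGY D=YBYB B=WBWB
After move 2 (U'): U=GGWW F=OOGY R=GYRR B=RRWB L=WBOO
After move 3 (U'): U=GWGW F=WBGY R=OORR B=GYWB L=RROO
After move 4 (R): R=RORO U=GBGY F=WBGB D=YWYG B=WYWB
After move 5 (U'): U=BYGG F=RRGB R=WBRO B=ROWB L=WYOO
After move 6 (F): F=GRBR U=BYOY R=GBGO D=RWYG L=WYOW
After move 7 (U'): U=YYBO F=WYBR R=GRGO B=GBWB L=ROOW
Query 1: L[1] = O
Query 2: B[0] = G
Query 3: B[1] = B
Query 4: L[3] = W
Query 5: R[0] = G

Answer: O G B W G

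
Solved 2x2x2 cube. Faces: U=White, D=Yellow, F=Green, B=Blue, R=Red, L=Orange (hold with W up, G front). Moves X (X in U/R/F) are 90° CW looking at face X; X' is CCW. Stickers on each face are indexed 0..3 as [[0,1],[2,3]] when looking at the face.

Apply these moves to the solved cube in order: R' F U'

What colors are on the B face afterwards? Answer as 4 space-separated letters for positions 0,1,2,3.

After move 1 (R'): R=RRRR U=WBWB F=GWGW D=YGYG B=YBYB
After move 2 (F): F=GGWW U=WBOO R=WRBR D=RRYG L=OYOG
After move 3 (U'): U=BOWO F=OYWW R=GGBR B=WRYB L=YBOG
Query: B face = WRYB

Answer: W R Y B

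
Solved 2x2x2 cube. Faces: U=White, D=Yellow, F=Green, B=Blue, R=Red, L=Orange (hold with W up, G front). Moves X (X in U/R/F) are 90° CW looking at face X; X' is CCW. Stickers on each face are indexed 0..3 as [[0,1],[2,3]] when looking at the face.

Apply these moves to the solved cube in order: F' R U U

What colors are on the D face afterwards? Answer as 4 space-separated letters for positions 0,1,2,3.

Answer: O B Y B

Derivation:
After move 1 (F'): F=GGGG U=WWRR R=YRYR D=OOYY L=OWOW
After move 2 (R): R=YYRR U=WGRG F=GOGY D=OBYB B=RBWB
After move 3 (U): U=RWGG F=YYGY R=RBRR B=OWWB L=GOOW
After move 4 (U): U=GRGW F=RBGY R=OWRR B=GOWB L=YYOW
Query: D face = OBYB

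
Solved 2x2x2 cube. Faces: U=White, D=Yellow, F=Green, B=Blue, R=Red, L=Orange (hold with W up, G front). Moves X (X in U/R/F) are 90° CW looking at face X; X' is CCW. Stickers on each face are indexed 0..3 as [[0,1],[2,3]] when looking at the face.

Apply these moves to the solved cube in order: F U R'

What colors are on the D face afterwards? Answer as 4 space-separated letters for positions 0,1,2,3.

After move 1 (F): F=GGGG U=WWOO R=WRWR D=RRYY L=OYOY
After move 2 (U): U=OWOW F=WRGG R=BBWR B=OYBB L=GGOY
After move 3 (R'): R=BRBW U=OBOO F=WWGW D=RRYG B=YYRB
Query: D face = RRYG

Answer: R R Y G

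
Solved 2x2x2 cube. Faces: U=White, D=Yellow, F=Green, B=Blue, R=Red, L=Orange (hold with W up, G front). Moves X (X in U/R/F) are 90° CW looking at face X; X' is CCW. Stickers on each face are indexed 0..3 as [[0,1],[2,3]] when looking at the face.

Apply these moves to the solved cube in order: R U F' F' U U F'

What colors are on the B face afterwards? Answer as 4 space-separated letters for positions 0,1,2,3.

Answer: Y G W B

Derivation:
After move 1 (R): R=RRRR U=WGWG F=GYGY D=YBYB B=WBWB
After move 2 (U): U=WWGG F=RRGY R=WBRR B=OOWB L=GYOO
After move 3 (F'): F=RYRG U=WWWR R=BBYR D=YOYB L=GGOG
After move 4 (F'): F=YGRR U=WWBY R=OBYR D=GGYB L=GROW
After move 5 (U): U=BWYW F=OBRR R=OOYR B=GRWB L=YGOW
After move 6 (U): U=YBWW F=OORR R=GRYR B=YGWB L=OBOW
After move 7 (F'): F=OROR U=YBGY R=GRGR D=BWYB L=OWOW
Query: B face = YGWB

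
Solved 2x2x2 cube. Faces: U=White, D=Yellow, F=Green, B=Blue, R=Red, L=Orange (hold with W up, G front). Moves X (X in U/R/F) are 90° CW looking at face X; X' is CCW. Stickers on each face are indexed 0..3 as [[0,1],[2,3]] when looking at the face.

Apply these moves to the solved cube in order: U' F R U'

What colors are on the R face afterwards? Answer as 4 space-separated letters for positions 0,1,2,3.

After move 1 (U'): U=WWWW F=OOGG R=GGRR B=RRBB L=BBOO
After move 2 (F): F=GOGO U=WWOB R=WGWR D=RGYY L=BYOY
After move 3 (R): R=WWRG U=WOOO F=GGGY D=RBYR B=BRWB
After move 4 (U'): U=OOWO F=BYGY R=GGRG B=WWWB L=BROY
Query: R face = GGRG

Answer: G G R G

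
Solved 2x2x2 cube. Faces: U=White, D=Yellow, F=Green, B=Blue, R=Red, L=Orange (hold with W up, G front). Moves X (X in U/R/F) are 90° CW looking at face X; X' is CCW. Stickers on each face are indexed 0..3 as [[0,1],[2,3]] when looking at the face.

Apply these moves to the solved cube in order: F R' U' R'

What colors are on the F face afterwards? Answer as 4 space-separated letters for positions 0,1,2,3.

After move 1 (F): F=GGGG U=WWOO R=WRWR D=RRYY L=OYOY
After move 2 (R'): R=RRWW U=WBOB F=GWGO D=RGYG B=YBRB
After move 3 (U'): U=BBWO F=OYGO R=GWWW B=RRRB L=YBOY
After move 4 (R'): R=WWGW U=BRWR F=OBGO D=RYYO B=GRGB
Query: F face = OBGO

Answer: O B G O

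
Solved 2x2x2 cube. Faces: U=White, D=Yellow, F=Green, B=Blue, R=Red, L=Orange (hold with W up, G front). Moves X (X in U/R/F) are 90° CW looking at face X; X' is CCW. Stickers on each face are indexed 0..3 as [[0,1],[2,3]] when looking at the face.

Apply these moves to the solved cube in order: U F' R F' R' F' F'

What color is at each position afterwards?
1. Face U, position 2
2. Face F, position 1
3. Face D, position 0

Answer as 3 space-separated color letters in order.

Answer: Y R R

Derivation:
After move 1 (U): U=WWWW F=RRGG R=BBRR B=OOBB L=GGOO
After move 2 (F'): F=RGRG U=WWBR R=YBYR D=GOYY L=GWOW
After move 3 (R): R=YYRB U=WGBG F=RORY D=GBYO B=ROWB
After move 4 (F'): F=OYRR U=WGYR R=BYGB D=WWYO L=GGOB
After move 5 (R'): R=YBBG U=WWYR F=OGRR D=WYYR B=OOWB
After move 6 (F'): F=GROR U=WWYB R=YBWG D=GBYR L=GROY
After move 7 (F'): F=RRGO U=WWYW R=BBGG D=RYYR L=GBOY
Query 1: U[2] = Y
Query 2: F[1] = R
Query 3: D[0] = R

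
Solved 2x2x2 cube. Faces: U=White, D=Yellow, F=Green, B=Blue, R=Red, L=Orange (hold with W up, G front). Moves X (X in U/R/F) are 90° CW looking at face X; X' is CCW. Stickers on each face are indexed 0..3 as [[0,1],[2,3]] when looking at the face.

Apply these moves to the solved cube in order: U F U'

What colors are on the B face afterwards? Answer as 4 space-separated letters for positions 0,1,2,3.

Answer: W B B B

Derivation:
After move 1 (U): U=WWWW F=RRGG R=BBRR B=OOBB L=GGOO
After move 2 (F): F=GRGR U=WWOG R=WBWR D=RBYY L=GYOY
After move 3 (U'): U=WGWO F=GYGR R=GRWR B=WBBB L=OOOY
Query: B face = WBBB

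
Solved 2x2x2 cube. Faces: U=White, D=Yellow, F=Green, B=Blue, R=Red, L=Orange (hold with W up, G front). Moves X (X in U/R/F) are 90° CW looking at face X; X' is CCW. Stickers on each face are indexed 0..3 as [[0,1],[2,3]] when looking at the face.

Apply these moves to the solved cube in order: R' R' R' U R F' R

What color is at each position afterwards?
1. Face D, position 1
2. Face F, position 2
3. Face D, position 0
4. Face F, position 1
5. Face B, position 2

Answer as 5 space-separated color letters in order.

After move 1 (R'): R=RRRR U=WBWB F=GWGW D=YGYG B=YBYB
After move 2 (R'): R=RRRR U=WYWY F=GBGB D=YWYW B=GBGB
After move 3 (R'): R=RRRR U=WGWG F=GYGY D=YBYB B=WBWB
After move 4 (U): U=WWGG F=RRGY R=WBRR B=OOWB L=GYOO
After move 5 (R): R=RWRB U=WRGY F=RBGB D=YWYO B=GOWB
After move 6 (F'): F=BBRG U=WRRR R=WWYB D=YOYO L=GYOG
After move 7 (R): R=YWBW U=WBRG F=BORO D=YWYG B=RORB
Query 1: D[1] = W
Query 2: F[2] = R
Query 3: D[0] = Y
Query 4: F[1] = O
Query 5: B[2] = R

Answer: W R Y O R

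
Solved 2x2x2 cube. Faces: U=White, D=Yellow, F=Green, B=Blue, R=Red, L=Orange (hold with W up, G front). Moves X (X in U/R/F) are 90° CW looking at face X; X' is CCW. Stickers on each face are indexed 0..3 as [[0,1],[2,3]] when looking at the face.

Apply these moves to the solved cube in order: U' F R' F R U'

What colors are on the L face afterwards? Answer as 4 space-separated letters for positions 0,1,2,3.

After move 1 (U'): U=WWWW F=OOGG R=GGRR B=RRBB L=BBOO
After move 2 (F): F=GOGO U=WWOB R=WGWR D=RGYY L=BYOY
After move 3 (R'): R=GRWW U=WBOR F=GWGB D=ROYO B=YRGB
After move 4 (F): F=GGBW U=WBYY R=ORRW D=WGYO L=BROO
After move 5 (R): R=ROWR U=WGYW F=GGBO D=WGYY B=YRBB
After move 6 (U'): U=GWWY F=BRBO R=GGWR B=ROBB L=YROO
Query: L face = YROO

Answer: Y R O O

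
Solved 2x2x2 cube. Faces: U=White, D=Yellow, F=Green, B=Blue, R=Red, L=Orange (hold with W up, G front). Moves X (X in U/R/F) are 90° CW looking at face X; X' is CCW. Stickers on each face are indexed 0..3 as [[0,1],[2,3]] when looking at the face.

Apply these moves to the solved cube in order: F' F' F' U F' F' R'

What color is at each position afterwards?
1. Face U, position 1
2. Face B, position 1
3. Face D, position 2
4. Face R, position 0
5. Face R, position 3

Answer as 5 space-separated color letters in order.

After move 1 (F'): F=GGGG U=WWRR R=YRYR D=OOYY L=OWOW
After move 2 (F'): F=GGGG U=WWYY R=OROR D=WWYY L=OROR
After move 3 (F'): F=GGGG U=WWOO R=WRWR D=RRYY L=OYOY
After move 4 (U): U=OWOW F=WRGG R=BBWR B=OYBB L=GGOY
After move 5 (F'): F=RGWG U=OWBW R=RBRR D=GYYY L=GWOO
After move 6 (F'): F=GGRW U=OWRR R=YBGR D=WOYY L=GWOB
After move 7 (R'): R=BRYG U=OBRO F=GWRR D=WGYW B=YYOB
Query 1: U[1] = B
Query 2: B[1] = Y
Query 3: D[2] = Y
Query 4: R[0] = B
Query 5: R[3] = G

Answer: B Y Y B G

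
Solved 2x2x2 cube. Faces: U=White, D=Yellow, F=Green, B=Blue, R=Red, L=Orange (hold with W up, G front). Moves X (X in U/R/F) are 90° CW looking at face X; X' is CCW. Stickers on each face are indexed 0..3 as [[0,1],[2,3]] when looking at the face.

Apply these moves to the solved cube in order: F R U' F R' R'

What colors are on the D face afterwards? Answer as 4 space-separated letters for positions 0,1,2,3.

Answer: R G Y B

Derivation:
After move 1 (F): F=GGGG U=WWOO R=WRWR D=RRYY L=OYOY
After move 2 (R): R=WWRR U=WGOG F=GRGY D=RBYB B=OBWB
After move 3 (U'): U=GGWO F=OYGY R=GRRR B=WWWB L=OBOY
After move 4 (F): F=GOYY U=GGYB R=WROR D=RGYB L=OROB
After move 5 (R'): R=RRWO U=GWYW F=GGYB D=ROYY B=BWGB
After move 6 (R'): R=RORW U=GGYB F=GWYW D=RGYB B=YWOB
Query: D face = RGYB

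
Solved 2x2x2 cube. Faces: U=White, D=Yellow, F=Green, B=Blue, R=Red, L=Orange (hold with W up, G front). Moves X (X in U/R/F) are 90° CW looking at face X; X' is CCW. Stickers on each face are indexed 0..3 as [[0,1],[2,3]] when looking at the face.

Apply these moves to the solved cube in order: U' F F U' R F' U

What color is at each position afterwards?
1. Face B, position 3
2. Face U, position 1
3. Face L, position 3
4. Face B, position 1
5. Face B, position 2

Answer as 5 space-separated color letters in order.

After move 1 (U'): U=WWWW F=OOGG R=GGRR B=RRBB L=BBOO
After move 2 (F): F=GOGO U=WWOB R=WGWR D=RGYY L=BYOY
After move 3 (F): F=GGOO U=WWYY R=OGBR D=WWYY L=BROG
After move 4 (U'): U=WYWY F=BROO R=GGBR B=OGBB L=RROG
After move 5 (R): R=BGRG U=WRWO F=BWOY D=WBYO B=YGYB
After move 6 (F'): F=WYBO U=WRBR R=BGWG D=RGYO L=ROOW
After move 7 (U): U=BWRR F=BGBO R=YGWG B=ROYB L=WYOW
Query 1: B[3] = B
Query 2: U[1] = W
Query 3: L[3] = W
Query 4: B[1] = O
Query 5: B[2] = Y

Answer: B W W O Y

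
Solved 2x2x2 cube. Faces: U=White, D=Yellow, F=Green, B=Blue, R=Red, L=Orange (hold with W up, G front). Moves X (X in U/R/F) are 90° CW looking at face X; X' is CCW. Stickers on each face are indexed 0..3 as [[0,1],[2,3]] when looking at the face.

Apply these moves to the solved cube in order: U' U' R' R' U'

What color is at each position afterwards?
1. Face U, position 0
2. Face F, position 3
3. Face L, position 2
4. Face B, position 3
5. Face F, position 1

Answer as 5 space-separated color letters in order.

Answer: Y G O B R

Derivation:
After move 1 (U'): U=WWWW F=OOGG R=GGRR B=RRBB L=BBOO
After move 2 (U'): U=WWWW F=BBGG R=OORR B=GGBB L=RROO
After move 3 (R'): R=OROR U=WBWG F=BWGW D=YBYG B=YGYB
After move 4 (R'): R=RROO U=WYWY F=BBGG D=YWYW B=GGBB
After move 5 (U'): U=YYWW F=RRGG R=BBOO B=RRBB L=GGOO
Query 1: U[0] = Y
Query 2: F[3] = G
Query 3: L[2] = O
Query 4: B[3] = B
Query 5: F[1] = R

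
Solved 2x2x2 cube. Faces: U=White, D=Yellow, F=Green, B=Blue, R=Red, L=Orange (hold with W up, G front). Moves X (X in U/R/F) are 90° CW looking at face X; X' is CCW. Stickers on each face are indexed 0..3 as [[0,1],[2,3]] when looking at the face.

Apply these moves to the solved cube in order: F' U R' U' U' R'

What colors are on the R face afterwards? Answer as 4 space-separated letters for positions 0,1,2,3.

After move 1 (F'): F=GGGG U=WWRR R=YRYR D=OOYY L=OWOW
After move 2 (U): U=RWRW F=YRGG R=BBYR B=OWBB L=GGOW
After move 3 (R'): R=BRBY U=RBRO F=YWGW D=ORYG B=YWOB
After move 4 (U'): U=BORR F=GGGW R=YWBY B=BROB L=YWOW
After move 5 (U'): U=ORBR F=YWGW R=GGBY B=YWOB L=BROW
After move 6 (R'): R=GYGB U=OOBY F=YRGR D=OWYW B=GWRB
Query: R face = GYGB

Answer: G Y G B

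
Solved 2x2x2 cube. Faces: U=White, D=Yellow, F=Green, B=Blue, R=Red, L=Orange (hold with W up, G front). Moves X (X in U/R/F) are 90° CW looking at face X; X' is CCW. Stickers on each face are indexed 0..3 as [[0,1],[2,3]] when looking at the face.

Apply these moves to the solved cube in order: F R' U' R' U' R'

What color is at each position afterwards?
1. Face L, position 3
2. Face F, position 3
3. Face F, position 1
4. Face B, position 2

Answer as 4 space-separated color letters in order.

After move 1 (F): F=GGGG U=WWOO R=WRWR D=RRYY L=OYOY
After move 2 (R'): R=RRWW U=WBOB F=GWGO D=RGYG B=YBRB
After move 3 (U'): U=BBWO F=OYGO R=GWWW B=RRRB L=YBOY
After move 4 (R'): R=WWGW U=BRWR F=OBGO D=RYYO B=GRGB
After move 5 (U'): U=RRBW F=YBGO R=OBGW B=WWGB L=GROY
After move 6 (R'): R=BWOG U=RGBW F=YRGW D=RBYO B=OWYB
Query 1: L[3] = Y
Query 2: F[3] = W
Query 3: F[1] = R
Query 4: B[2] = Y

Answer: Y W R Y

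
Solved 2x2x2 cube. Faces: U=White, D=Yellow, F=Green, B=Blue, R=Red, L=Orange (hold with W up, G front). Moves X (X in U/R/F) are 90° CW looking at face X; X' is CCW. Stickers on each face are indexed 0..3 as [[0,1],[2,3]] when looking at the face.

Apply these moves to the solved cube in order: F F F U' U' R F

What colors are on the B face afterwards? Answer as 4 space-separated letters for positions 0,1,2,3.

Answer: W G R B

Derivation:
After move 1 (F): F=GGGG U=WWOO R=WRWR D=RRYY L=OYOY
After move 2 (F): F=GGGG U=WWYY R=OROR D=WWYY L=OROR
After move 3 (F): F=GGGG U=WWRR R=YRYR D=OOYY L=OWOW
After move 4 (U'): U=WRWR F=OWGG R=GGYR B=YRBB L=BBOW
After move 5 (U'): U=RRWW F=BBGG R=OWYR B=GGBB L=YROW
After move 6 (R): R=YORW U=RBWG F=BOGY D=OBYG B=WGRB
After move 7 (F): F=GBYO U=RBWR R=WOGW D=RYYG L=YOOB
Query: B face = WGRB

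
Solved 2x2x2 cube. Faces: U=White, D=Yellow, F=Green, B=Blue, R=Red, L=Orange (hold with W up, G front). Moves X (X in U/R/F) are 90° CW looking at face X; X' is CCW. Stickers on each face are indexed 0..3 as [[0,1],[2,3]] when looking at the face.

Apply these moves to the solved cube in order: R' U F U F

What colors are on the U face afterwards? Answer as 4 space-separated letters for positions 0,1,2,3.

After move 1 (R'): R=RRRR U=WBWB F=GWGW D=YGYG B=YBYB
After move 2 (U): U=WWBB F=RRGW R=YBRR B=OOYB L=GWOO
After move 3 (F): F=GRWR U=WWOW R=BBBR D=RYYG L=GYOG
After move 4 (U): U=OWWW F=BBWR R=OOBR B=GYYB L=GROG
After move 5 (F): F=WBRB U=OWGR R=WOWR D=BOYG L=GROY
Query: U face = OWGR

Answer: O W G R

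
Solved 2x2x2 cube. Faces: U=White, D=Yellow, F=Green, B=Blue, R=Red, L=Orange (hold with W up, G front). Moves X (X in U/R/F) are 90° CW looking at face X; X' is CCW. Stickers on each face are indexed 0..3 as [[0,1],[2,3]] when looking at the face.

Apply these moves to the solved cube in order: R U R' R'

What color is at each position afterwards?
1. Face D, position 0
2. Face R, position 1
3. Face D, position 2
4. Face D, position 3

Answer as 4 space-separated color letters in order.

After move 1 (R): R=RRRR U=WGWG F=GYGY D=YBYB B=WBWB
After move 2 (U): U=WWGG F=RRGY R=WBRR B=OOWB L=GYOO
After move 3 (R'): R=BRWR U=WWGO F=RWGG D=YRYY B=BOBB
After move 4 (R'): R=RRBW U=WBGB F=RWGO D=YWYG B=YORB
Query 1: D[0] = Y
Query 2: R[1] = R
Query 3: D[2] = Y
Query 4: D[3] = G

Answer: Y R Y G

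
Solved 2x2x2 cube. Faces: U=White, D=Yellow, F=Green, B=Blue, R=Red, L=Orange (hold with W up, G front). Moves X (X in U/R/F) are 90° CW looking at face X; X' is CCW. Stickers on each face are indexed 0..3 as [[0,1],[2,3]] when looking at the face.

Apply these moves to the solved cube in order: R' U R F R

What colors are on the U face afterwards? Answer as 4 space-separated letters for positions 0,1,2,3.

After move 1 (R'): R=RRRR U=WBWB F=GWGW D=YGYG B=YBYB
After move 2 (U): U=WWBB F=RRGW R=YBRR B=OOYB L=GWOO
After move 3 (R): R=RYRB U=WRBW F=RGGG D=YYYO B=BOWB
After move 4 (F): F=GRGG U=WROW R=BYWB D=RRYO L=GYOY
After move 5 (R): R=WBBY U=WROG F=GRGO D=RWYB B=WORB
Query: U face = WROG

Answer: W R O G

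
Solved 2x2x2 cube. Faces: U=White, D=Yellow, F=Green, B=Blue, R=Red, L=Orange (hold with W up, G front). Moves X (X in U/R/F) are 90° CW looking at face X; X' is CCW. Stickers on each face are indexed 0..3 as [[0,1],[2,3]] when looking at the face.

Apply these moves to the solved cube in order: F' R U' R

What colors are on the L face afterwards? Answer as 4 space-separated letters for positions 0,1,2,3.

After move 1 (F'): F=GGGG U=WWRR R=YRYR D=OOYY L=OWOW
After move 2 (R): R=YYRR U=WGRG F=GOGY D=OBYB B=RBWB
After move 3 (U'): U=GGWR F=OWGY R=GORR B=YYWB L=RBOW
After move 4 (R): R=RGRO U=GWWY F=OBGB D=OWYY B=RYGB
Query: L face = RBOW

Answer: R B O W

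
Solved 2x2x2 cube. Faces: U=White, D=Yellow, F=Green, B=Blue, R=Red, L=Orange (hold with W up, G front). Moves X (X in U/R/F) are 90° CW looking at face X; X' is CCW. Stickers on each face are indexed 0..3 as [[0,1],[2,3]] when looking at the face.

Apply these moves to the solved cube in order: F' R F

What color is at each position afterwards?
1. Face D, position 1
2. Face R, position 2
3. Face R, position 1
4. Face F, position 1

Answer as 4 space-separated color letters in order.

Answer: Y G Y G

Derivation:
After move 1 (F'): F=GGGG U=WWRR R=YRYR D=OOYY L=OWOW
After move 2 (R): R=YYRR U=WGRG F=GOGY D=OBYB B=RBWB
After move 3 (F): F=GGYO U=WGWW R=RYGR D=RYYB L=OOOB
Query 1: D[1] = Y
Query 2: R[2] = G
Query 3: R[1] = Y
Query 4: F[1] = G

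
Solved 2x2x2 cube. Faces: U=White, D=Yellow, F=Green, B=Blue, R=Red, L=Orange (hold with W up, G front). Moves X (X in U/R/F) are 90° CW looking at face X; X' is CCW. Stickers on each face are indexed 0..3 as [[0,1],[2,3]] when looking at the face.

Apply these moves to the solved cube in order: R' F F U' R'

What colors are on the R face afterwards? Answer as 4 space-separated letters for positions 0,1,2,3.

Answer: G R W O

Derivation:
After move 1 (R'): R=RRRR U=WBWB F=GWGW D=YGYG B=YBYB
After move 2 (F): F=GGWW U=WBOO R=WRBR D=RRYG L=OYOG
After move 3 (F): F=WGWG U=WBGY R=OROR D=BWYG L=OROR
After move 4 (U'): U=BYWG F=ORWG R=WGOR B=ORYB L=YBOR
After move 5 (R'): R=GRWO U=BYWO F=OYWG D=BRYG B=GRWB
Query: R face = GRWO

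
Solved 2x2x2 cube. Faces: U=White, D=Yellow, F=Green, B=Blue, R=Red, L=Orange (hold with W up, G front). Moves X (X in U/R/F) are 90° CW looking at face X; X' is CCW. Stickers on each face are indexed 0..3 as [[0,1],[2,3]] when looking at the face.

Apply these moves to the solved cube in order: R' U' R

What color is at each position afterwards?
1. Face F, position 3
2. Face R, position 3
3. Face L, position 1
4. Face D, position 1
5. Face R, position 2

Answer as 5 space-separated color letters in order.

After move 1 (R'): R=RRRR U=WBWB F=GWGW D=YGYG B=YBYB
After move 2 (U'): U=BBWW F=OOGW R=GWRR B=RRYB L=YBOO
After move 3 (R): R=RGRW U=BOWW F=OGGG D=YYYR B=WRBB
Query 1: F[3] = G
Query 2: R[3] = W
Query 3: L[1] = B
Query 4: D[1] = Y
Query 5: R[2] = R

Answer: G W B Y R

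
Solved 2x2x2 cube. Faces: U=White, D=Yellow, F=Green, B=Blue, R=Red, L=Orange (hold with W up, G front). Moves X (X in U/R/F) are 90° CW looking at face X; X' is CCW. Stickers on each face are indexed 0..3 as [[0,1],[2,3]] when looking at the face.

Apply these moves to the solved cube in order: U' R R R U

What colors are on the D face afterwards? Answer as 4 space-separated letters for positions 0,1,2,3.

Answer: Y O Y G

Derivation:
After move 1 (U'): U=WWWW F=OOGG R=GGRR B=RRBB L=BBOO
After move 2 (R): R=RGRG U=WOWG F=OYGY D=YBYR B=WRWB
After move 3 (R): R=RRGG U=WYWY F=OBGR D=YWYW B=GROB
After move 4 (R): R=GRGR U=WBWR F=OWGW D=YOYG B=YRYB
After move 5 (U): U=WWRB F=GRGW R=YRGR B=BBYB L=OWOO
Query: D face = YOYG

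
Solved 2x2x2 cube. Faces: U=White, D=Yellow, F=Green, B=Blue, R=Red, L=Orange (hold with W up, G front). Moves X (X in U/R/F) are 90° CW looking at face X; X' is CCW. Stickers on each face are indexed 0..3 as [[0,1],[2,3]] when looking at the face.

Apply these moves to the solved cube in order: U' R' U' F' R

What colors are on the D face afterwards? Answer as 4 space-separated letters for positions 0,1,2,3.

After move 1 (U'): U=WWWW F=OOGG R=GGRR B=RRBB L=BBOO
After move 2 (R'): R=GRGR U=WBWR F=OWGW D=YOYG B=YRYB
After move 3 (U'): U=BRWW F=BBGW R=OWGR B=GRYB L=YROO
After move 4 (F'): F=BWBG U=BROG R=OWYR D=ROYG L=YWOW
After move 5 (R): R=YORW U=BWOG F=BOBG D=RYYG B=GRRB
Query: D face = RYYG

Answer: R Y Y G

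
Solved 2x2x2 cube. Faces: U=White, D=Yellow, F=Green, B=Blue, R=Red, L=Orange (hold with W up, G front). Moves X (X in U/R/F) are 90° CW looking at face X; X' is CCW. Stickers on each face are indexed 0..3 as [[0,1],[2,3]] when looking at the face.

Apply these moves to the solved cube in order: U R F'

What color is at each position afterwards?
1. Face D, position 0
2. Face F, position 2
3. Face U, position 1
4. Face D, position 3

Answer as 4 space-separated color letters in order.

After move 1 (U): U=WWWW F=RRGG R=BBRR B=OOBB L=GGOO
After move 2 (R): R=RBRB U=WRWG F=RYGY D=YBYO B=WOWB
After move 3 (F'): F=YYRG U=WRRR R=BBYB D=GOYO L=GGOW
Query 1: D[0] = G
Query 2: F[2] = R
Query 3: U[1] = R
Query 4: D[3] = O

Answer: G R R O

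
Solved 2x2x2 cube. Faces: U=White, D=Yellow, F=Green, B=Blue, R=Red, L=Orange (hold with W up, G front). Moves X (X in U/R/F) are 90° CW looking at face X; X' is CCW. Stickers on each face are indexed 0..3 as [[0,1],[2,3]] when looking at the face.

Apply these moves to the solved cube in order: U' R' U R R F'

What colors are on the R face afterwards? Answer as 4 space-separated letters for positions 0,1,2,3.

After move 1 (U'): U=WWWW F=OOGG R=GGRR B=RRBB L=BBOO
After move 2 (R'): R=GRGR U=WBWR F=OWGW D=YOYG B=YRYB
After move 3 (U): U=WWRB F=GRGW R=YRGR B=BBYB L=OWOO
After move 4 (R): R=GYRR U=WRRW F=GOGG D=YYYB B=BBWB
After move 5 (R): R=RGRY U=WORG F=GYGB D=YWYB B=WBRB
After move 6 (F'): F=YBGG U=WORR R=WGYY D=WOYB L=OGOR
Query: R face = WGYY

Answer: W G Y Y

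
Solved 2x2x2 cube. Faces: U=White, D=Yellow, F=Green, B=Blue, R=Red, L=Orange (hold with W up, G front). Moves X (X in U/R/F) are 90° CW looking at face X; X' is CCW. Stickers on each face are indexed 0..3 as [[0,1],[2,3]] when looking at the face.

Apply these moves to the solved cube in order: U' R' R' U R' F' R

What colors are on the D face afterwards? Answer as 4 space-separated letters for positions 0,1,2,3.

After move 1 (U'): U=WWWW F=OOGG R=GGRR B=RRBB L=BBOO
After move 2 (R'): R=GRGR U=WBWR F=OWGW D=YOYG B=YRYB
After move 3 (R'): R=RRGG U=WYWY F=OBGR D=YWYW B=GROB
After move 4 (U): U=WWYY F=RRGR R=GRGG B=BBOB L=OBOO
After move 5 (R'): R=RGGG U=WOYB F=RWGY D=YRYR B=WBWB
After move 6 (F'): F=WYRG U=WORG R=RGYG D=BOYR L=OBOY
After move 7 (R): R=YRGG U=WYRG F=WORR D=BWYW B=GBOB
Query: D face = BWYW

Answer: B W Y W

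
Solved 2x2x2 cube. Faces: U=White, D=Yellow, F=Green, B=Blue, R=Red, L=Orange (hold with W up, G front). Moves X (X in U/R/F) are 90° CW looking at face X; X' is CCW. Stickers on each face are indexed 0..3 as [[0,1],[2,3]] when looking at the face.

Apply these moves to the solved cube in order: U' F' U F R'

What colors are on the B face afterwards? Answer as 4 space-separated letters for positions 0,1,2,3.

After move 1 (U'): U=WWWW F=OOGG R=GGRR B=RRBB L=BBOO
After move 2 (F'): F=OGOG U=WWGR R=YGYR D=BOYY L=BWOW
After move 3 (U): U=GWRW F=YGOG R=RRYR B=BWBB L=OGOW
After move 4 (F): F=OYGG U=GWWG R=RRWR D=YRYY L=OBOO
After move 5 (R'): R=RRRW U=GBWB F=OWGG D=YYYG B=YWRB
Query: B face = YWRB

Answer: Y W R B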